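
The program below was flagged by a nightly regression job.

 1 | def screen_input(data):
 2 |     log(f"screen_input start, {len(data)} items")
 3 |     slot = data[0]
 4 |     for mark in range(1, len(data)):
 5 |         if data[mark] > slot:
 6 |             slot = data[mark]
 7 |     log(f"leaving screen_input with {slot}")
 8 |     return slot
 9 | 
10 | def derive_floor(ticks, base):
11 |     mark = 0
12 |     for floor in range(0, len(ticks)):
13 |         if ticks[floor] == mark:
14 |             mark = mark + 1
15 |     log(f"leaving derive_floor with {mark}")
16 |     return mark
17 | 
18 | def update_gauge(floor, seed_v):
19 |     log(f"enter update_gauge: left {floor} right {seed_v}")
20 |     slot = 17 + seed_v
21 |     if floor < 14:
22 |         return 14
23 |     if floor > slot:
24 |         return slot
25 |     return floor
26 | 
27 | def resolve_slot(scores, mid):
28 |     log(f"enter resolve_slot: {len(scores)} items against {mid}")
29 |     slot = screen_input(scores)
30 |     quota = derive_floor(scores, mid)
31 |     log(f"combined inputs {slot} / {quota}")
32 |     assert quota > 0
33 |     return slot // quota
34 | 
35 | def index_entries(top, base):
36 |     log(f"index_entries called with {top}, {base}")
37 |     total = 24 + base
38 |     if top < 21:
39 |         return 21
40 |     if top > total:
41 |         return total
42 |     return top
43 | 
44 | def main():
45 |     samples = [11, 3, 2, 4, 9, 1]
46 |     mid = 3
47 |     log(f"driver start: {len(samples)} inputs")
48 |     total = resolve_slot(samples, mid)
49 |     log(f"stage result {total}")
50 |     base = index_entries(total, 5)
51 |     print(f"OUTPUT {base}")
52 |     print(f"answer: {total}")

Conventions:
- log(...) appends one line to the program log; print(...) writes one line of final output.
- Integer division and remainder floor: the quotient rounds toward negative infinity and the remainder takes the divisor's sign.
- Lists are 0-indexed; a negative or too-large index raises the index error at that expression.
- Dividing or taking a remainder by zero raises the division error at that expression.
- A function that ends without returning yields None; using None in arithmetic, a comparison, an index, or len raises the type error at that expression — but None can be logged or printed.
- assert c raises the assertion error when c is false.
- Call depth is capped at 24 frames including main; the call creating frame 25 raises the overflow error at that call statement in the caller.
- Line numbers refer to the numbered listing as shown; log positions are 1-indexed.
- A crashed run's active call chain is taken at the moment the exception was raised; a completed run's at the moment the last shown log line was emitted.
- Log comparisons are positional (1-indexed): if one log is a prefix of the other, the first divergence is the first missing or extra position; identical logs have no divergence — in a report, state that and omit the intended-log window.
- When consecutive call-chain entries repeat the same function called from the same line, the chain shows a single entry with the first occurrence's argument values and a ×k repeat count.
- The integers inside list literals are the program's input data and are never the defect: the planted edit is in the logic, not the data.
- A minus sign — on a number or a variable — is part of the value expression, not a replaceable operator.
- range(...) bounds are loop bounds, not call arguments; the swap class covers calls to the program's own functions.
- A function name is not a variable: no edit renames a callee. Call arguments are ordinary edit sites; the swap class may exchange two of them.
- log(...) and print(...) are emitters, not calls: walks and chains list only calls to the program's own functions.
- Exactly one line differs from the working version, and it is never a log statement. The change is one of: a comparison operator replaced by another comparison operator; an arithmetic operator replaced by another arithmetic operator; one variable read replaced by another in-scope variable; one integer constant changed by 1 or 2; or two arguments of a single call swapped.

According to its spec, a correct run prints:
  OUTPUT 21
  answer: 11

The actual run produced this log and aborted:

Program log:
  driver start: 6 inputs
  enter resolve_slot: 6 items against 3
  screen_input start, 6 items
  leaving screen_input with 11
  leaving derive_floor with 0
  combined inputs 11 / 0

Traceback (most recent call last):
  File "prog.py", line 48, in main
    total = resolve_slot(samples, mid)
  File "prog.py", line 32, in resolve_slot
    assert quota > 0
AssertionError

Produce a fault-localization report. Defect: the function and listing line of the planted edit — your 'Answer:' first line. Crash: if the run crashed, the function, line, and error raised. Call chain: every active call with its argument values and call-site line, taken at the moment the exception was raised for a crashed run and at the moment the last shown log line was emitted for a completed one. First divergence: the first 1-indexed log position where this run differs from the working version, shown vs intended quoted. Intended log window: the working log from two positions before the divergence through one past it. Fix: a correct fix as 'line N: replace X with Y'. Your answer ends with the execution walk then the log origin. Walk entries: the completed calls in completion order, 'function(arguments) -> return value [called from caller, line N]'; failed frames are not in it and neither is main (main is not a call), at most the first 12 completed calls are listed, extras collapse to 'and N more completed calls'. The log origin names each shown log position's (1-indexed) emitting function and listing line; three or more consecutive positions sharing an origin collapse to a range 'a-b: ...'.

Answer: the defect is in derive_floor at line 13.
The tell: Position 5 is the first bad log line: 'leaving derive_floor with 0' should read 'leaving derive_floor with 1'.
Crash: resolve_slot, line 32, AssertionError.
Call chain: main -> resolve_slot([11, 3, 2, 4, 9, 1], 3) (called at line 48).
First divergence: at position 5 the run shows 'leaving derive_floor with 0' where the working version logs 'leaving derive_floor with 1'.
Intended log window:
  3: screen_input start, 6 items
  4: leaving screen_input with 11
  5: leaving derive_floor with 1
  6: combined inputs 11 / 1
Execution walk:
  screen_input([11, 3, 2, 4, 9, 1]) -> 11  [called from resolve_slot, line 29]
  derive_floor([11, 3, 2, 4, 9, 1], 3) -> 0  [called from resolve_slot, line 30]
Origin of each log line:
  1 — main, line 47
  2 — resolve_slot, line 28
  3 — screen_input, line 2
  4 — screen_input, line 7
  5 — derive_floor, line 15
  6 — resolve_slot, line 31
A correct fix: line 13: replace `mark` with `base`.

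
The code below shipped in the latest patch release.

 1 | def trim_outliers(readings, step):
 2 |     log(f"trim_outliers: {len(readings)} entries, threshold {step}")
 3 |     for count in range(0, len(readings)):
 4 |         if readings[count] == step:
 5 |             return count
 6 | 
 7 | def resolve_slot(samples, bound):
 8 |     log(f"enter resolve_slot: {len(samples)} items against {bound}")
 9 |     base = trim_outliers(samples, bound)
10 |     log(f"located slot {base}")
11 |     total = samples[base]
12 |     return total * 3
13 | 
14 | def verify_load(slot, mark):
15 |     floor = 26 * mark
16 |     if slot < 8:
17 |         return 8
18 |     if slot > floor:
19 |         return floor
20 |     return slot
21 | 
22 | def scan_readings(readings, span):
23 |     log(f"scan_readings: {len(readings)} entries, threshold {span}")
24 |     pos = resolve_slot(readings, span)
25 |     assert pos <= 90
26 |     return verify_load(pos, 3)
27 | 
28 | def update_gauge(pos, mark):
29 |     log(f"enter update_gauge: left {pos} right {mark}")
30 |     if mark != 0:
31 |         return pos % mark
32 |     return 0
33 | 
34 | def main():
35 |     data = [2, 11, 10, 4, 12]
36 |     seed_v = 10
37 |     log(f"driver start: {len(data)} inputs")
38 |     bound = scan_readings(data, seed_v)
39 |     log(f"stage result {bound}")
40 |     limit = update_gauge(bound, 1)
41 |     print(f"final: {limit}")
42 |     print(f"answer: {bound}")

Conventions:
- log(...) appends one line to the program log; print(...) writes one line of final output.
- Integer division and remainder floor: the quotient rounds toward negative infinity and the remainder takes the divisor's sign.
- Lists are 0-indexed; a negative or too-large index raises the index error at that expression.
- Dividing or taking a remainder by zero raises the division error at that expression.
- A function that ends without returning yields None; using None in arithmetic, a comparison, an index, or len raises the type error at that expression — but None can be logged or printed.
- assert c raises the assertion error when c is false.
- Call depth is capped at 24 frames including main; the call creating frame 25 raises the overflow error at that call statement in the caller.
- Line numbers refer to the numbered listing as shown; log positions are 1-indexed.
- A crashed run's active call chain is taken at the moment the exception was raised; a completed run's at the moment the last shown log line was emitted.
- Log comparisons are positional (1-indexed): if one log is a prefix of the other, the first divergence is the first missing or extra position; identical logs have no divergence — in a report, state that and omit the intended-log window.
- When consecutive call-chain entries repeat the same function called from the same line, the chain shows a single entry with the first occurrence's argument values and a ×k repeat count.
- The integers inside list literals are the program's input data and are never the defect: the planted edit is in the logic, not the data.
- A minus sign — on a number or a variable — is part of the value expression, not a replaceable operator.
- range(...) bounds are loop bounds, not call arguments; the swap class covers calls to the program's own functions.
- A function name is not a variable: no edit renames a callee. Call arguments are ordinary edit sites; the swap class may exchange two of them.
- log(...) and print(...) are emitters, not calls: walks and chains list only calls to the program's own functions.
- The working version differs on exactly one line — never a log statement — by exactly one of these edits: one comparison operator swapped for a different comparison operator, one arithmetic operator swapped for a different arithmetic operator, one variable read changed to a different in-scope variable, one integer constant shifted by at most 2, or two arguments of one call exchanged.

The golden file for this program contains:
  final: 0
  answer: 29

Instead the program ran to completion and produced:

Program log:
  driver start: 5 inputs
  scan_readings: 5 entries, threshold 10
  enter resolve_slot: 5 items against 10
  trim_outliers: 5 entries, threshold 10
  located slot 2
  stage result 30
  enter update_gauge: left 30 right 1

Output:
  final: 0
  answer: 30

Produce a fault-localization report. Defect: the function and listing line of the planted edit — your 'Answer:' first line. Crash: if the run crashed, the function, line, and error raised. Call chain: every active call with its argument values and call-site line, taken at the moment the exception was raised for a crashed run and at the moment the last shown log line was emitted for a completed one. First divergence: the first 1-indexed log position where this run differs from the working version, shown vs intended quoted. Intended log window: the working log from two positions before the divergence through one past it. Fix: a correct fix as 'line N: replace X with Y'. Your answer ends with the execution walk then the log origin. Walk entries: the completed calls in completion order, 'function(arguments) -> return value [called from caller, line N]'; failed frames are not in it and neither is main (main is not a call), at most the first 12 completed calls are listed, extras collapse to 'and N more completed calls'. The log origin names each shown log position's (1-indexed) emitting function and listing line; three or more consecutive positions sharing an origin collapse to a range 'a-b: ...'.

Answer: the defect is in verify_load at line 15.
Key fact: Position 6 is the first bad log line: 'stage result 30' should read 'stage result 29'.
Call chain: main -> update_gauge(30, 1) (called at line 40).
First divergence: position 6; shown 'stage result 30' vs intended 'stage result 29'.
Intended log window:
  4: trim_outliers: 5 entries, threshold 10
  5: located slot 2
  6: stage result 29
  7: enter update_gauge: left 29 right 1
Execution walk:
  trim_outliers([2, 11, 10, 4, 12], 10) -> 2  [called from resolve_slot, line 9]
  resolve_slot([2, 11, 10, 4, 12], 10) -> 30  [called from scan_readings, line 24]
  verify_load(30, 3) -> 30  [called from scan_readings, line 26]
  scan_readings([2, 11, 10, 4, 12], 10) -> 30  [called from main, line 38]
  update_gauge(30, 1) -> 0  [called from main, line 40]
Log origins:
  1: logged in main at line 37
  2: logged in scan_readings at line 23
  3: logged in resolve_slot at line 8
  4: logged in trim_outliers at line 2
  5: logged in resolve_slot at line 10
  6: logged in main at line 39
  7: logged in update_gauge at line 29
A correct fix: line 15: replace `*` with `+`.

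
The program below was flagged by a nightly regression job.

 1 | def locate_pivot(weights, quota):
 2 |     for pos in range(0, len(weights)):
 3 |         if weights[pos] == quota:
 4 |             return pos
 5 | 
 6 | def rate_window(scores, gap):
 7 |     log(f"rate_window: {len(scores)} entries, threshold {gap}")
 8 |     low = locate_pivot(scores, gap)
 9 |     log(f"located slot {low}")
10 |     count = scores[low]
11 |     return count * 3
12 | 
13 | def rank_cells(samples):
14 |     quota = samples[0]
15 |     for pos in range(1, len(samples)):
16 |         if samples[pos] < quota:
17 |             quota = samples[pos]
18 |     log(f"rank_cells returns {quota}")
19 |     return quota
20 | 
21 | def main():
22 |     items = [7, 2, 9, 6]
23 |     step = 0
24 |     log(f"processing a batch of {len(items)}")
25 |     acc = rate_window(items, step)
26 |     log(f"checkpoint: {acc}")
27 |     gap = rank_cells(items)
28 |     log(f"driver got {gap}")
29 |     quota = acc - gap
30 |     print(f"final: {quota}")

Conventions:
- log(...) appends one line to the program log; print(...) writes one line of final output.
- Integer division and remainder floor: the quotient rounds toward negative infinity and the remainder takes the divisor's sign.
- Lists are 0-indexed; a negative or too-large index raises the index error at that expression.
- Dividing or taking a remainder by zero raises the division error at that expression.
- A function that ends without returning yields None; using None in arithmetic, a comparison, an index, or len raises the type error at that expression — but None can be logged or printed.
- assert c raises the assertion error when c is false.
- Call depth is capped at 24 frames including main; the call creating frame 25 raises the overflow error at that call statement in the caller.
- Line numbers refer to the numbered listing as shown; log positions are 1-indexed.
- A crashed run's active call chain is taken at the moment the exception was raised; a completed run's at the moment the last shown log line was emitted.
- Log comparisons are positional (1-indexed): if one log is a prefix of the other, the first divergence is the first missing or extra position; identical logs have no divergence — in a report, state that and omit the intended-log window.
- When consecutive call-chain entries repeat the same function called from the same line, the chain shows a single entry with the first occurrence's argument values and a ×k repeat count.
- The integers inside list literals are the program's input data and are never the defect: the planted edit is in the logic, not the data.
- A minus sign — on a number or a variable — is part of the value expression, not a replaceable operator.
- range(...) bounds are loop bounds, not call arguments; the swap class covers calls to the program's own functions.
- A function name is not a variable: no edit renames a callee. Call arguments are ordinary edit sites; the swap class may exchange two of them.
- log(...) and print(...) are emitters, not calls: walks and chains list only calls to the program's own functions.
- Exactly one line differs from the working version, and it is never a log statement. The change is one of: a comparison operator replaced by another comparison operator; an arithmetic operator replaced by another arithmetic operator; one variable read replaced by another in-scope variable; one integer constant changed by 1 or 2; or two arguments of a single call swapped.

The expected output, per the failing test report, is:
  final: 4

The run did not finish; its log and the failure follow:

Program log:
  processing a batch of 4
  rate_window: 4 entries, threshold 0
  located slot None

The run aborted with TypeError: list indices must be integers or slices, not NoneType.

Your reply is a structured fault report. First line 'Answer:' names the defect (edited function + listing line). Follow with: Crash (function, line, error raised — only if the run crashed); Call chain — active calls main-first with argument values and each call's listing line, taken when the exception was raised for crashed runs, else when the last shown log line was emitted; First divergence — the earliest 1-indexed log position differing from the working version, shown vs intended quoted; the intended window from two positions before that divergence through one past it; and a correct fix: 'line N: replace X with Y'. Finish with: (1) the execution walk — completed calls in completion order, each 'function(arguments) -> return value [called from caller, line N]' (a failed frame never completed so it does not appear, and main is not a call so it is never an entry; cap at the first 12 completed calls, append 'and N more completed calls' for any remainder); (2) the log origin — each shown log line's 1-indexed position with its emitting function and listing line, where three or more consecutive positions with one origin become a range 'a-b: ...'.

Answer: the defect is in main at line 23.
Key fact: The earliest visible damage is log position 2 — 'rate_window: 4 entries, threshold 0' rather than the intended 'rate_window: 4 entries, threshold 2'.
Crash: rate_window, line 10, TypeError.
Call chain: main -> rate_window([7, 2, 9, 6], 0) (called at line 25).
First divergence: position 2; shown 'rate_window: 4 entries, threshold 0' vs intended 'rate_window: 4 entries, threshold 2'.
Intended log window:
  1: processing a batch of 4
  2: rate_window: 4 entries, threshold 2
  3: located slot 1
Execution walk:
  locate_pivot([7, 2, 9, 6], 0) -> None  [called from rate_window, line 8]
Log line origins:
  1: logged in main at line 24
  2: logged in rate_window at line 7
  3: logged in rate_window at line 9
A correct fix: line 23: replace `0` with `2`.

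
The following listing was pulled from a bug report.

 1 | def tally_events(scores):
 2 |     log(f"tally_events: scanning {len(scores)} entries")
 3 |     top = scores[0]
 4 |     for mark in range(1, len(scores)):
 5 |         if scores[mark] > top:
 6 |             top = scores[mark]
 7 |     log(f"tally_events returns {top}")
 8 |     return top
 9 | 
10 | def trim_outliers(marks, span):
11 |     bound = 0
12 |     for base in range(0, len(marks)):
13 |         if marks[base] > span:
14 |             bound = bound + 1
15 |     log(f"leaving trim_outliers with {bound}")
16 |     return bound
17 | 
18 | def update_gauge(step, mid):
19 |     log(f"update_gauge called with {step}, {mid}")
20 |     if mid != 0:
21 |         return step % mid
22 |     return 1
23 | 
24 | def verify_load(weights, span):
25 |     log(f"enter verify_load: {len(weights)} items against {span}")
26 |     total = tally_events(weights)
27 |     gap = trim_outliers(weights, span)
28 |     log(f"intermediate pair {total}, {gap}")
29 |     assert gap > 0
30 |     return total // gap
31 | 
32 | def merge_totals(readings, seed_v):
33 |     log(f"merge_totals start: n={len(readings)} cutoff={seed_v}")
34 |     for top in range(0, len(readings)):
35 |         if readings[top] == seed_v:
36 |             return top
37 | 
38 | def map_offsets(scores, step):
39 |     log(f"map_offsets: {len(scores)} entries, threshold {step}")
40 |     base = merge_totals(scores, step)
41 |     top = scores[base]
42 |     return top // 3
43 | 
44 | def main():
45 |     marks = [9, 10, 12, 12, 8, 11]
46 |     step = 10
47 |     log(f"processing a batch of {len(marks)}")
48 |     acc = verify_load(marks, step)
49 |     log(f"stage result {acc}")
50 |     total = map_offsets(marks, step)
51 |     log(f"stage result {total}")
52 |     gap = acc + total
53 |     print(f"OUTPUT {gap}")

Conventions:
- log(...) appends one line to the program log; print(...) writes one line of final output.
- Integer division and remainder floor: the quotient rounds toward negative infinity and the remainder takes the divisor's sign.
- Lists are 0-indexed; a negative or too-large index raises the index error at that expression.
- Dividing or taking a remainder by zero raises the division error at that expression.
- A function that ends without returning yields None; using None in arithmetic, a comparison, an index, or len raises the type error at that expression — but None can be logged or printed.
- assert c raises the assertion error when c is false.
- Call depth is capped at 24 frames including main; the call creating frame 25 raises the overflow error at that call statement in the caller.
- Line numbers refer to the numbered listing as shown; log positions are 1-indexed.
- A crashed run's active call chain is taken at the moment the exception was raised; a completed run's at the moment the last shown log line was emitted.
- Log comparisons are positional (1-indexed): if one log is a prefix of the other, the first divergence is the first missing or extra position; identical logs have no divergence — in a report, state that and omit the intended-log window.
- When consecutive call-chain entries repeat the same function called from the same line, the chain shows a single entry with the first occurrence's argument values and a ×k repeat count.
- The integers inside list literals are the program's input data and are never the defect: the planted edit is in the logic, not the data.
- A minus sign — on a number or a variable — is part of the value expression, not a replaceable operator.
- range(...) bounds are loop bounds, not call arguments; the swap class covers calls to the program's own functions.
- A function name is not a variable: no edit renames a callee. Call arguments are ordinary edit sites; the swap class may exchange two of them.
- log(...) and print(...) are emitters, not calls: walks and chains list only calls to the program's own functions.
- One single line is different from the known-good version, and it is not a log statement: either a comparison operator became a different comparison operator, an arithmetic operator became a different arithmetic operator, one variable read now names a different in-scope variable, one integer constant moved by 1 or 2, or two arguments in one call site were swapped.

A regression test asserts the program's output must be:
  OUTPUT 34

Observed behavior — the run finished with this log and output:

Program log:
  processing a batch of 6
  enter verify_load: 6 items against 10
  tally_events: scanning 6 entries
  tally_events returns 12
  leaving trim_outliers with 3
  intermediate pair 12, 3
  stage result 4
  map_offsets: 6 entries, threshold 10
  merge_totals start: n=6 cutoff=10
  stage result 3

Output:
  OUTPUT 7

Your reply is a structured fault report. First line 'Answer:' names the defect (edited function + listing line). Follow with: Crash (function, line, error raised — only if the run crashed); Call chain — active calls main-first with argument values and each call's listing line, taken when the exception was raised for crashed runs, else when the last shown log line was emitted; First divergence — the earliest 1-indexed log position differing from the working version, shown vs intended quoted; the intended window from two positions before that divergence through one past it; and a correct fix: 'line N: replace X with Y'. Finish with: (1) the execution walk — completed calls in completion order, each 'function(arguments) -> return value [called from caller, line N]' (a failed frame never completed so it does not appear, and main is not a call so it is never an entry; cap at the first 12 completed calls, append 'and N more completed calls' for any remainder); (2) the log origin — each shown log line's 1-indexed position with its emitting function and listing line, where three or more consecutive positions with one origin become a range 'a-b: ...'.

Answer: the defect is in map_offsets at line 42.
Core observation: Position 10 is the first bad log line: 'stage result 3' should read 'stage result 30'.
Call chain: main.
First divergence: position 10; shown 'stage result 3' vs intended 'stage result 30'.
Intended log window:
  8: map_offsets: 6 entries, threshold 10
  9: merge_totals start: n=6 cutoff=10
  10: stage result 30
Execution walk:
  tally_events([9, 10, 12, 12, 8, 11]) -> 12  [called from verify_load, line 26]
  trim_outliers([9, 10, 12, 12, 8, 11], 10) -> 3  [called from verify_load, line 27]
  verify_load([9, 10, 12, 12, 8, 11], 10) -> 4  [called from main, line 48]
  merge_totals([9, 10, 12, 12, 8, 11], 10) -> 1  [called from map_offsets, line 40]
  map_offsets([9, 10, 12, 12, 8, 11], 10) -> 3  [called from main, line 50]
Origin of each log line:
  1: logged in main at line 47
  2: logged in verify_load at line 25
  3: logged in tally_events at line 2
  4: logged in tally_events at line 7
  5: logged in trim_outliers at line 15
  6: logged in verify_load at line 28
  7: logged in main at line 49
  8: logged in map_offsets at line 39
  9: logged in merge_totals at line 33
  10: logged in main at line 51
A correct fix: line 42: replace `//` with `*`.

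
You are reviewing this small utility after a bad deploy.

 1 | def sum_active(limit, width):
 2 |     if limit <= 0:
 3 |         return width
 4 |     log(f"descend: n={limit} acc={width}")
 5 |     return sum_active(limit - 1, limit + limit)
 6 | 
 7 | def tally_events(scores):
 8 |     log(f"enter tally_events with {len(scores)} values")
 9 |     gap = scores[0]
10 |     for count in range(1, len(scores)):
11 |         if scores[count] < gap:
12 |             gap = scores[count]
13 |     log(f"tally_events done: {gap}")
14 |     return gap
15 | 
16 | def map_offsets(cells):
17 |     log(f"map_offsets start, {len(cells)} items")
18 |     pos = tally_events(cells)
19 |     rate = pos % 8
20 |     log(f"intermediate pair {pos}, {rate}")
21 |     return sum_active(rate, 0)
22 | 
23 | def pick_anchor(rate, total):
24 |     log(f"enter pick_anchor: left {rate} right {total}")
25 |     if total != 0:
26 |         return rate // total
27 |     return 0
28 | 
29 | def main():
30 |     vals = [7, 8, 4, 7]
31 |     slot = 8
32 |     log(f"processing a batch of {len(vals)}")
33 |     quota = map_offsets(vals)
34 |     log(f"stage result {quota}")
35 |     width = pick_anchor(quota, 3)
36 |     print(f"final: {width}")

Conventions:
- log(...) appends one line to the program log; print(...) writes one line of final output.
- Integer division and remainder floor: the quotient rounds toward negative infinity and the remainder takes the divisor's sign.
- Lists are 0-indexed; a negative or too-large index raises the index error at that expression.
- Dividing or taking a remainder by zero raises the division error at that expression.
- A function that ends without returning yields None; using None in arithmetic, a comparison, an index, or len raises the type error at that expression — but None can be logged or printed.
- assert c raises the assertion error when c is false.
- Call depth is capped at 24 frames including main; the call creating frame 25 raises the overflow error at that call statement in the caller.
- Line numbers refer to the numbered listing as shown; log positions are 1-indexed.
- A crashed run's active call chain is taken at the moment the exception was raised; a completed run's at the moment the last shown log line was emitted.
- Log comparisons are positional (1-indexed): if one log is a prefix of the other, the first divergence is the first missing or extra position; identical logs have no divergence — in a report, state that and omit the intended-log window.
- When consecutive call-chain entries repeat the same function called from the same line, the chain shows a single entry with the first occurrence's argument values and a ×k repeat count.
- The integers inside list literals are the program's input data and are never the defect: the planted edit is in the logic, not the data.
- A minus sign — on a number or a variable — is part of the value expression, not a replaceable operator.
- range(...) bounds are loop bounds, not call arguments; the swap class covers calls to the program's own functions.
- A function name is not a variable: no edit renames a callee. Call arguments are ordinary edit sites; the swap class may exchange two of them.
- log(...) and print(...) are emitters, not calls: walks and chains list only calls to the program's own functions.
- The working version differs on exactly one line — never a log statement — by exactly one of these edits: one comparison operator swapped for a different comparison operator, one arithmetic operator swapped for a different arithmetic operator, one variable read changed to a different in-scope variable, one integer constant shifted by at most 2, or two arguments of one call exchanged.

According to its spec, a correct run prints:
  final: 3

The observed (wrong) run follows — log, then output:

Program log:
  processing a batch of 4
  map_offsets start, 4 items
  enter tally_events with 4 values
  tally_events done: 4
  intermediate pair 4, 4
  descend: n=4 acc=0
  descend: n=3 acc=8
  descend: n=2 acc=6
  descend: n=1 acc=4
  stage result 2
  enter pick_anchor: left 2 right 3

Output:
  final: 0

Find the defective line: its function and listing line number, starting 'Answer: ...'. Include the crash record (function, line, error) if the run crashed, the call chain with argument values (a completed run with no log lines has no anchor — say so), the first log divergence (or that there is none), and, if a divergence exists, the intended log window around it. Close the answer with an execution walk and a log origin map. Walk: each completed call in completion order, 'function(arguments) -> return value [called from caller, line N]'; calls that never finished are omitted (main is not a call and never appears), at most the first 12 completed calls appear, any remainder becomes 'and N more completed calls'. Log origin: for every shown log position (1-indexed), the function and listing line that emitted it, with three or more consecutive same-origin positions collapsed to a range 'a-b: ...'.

Answer: the defect is in sum_active at line 5.
Key fact: At log position 7 the runs split — shown 'descend: n=3 acc=8', but the working version logs 'descend: n=3 acc=4'.
Call chain: main -> pick_anchor(2, 3) (called at line 35).
First divergence: position 7; shown 'descend: n=3 acc=8' vs intended 'descend: n=3 acc=4'.
Intended log window:
  5: intermediate pair 4, 4
  6: descend: n=4 acc=0
  7: descend: n=3 acc=4
  8: descend: n=2 acc=7
Execution walk:
  tally_events([7, 8, 4, 7]) -> 4  [called from map_offsets, line 18]
  sum_active(0, 2) -> 2  [called from sum_active, line 5]
  sum_active(1, 4) -> 2  [called from sum_active, line 5]
  sum_active(2, 6) -> 2  [called from sum_active, line 5]
  sum_active(3, 8) -> 2  [called from sum_active, line 5]
  sum_active(4, 0) -> 2  [called from map_offsets, line 21]
  map_offsets([7, 8, 4, 7]) -> 2  [called from main, line 33]
  pick_anchor(2, 3) -> 0  [called from main, line 35]
Origin of each log line:
  1: emitted by main (line 32)
  2: emitted by map_offsets (line 17)
  3: emitted by tally_events (line 8)
  4: emitted by tally_events (line 13)
  5: emitted by map_offsets (line 20)
  6-9: emitted by sum_active (line 4)
  10: emitted by main (line 34)
  11: emitted by pick_anchor (line 24)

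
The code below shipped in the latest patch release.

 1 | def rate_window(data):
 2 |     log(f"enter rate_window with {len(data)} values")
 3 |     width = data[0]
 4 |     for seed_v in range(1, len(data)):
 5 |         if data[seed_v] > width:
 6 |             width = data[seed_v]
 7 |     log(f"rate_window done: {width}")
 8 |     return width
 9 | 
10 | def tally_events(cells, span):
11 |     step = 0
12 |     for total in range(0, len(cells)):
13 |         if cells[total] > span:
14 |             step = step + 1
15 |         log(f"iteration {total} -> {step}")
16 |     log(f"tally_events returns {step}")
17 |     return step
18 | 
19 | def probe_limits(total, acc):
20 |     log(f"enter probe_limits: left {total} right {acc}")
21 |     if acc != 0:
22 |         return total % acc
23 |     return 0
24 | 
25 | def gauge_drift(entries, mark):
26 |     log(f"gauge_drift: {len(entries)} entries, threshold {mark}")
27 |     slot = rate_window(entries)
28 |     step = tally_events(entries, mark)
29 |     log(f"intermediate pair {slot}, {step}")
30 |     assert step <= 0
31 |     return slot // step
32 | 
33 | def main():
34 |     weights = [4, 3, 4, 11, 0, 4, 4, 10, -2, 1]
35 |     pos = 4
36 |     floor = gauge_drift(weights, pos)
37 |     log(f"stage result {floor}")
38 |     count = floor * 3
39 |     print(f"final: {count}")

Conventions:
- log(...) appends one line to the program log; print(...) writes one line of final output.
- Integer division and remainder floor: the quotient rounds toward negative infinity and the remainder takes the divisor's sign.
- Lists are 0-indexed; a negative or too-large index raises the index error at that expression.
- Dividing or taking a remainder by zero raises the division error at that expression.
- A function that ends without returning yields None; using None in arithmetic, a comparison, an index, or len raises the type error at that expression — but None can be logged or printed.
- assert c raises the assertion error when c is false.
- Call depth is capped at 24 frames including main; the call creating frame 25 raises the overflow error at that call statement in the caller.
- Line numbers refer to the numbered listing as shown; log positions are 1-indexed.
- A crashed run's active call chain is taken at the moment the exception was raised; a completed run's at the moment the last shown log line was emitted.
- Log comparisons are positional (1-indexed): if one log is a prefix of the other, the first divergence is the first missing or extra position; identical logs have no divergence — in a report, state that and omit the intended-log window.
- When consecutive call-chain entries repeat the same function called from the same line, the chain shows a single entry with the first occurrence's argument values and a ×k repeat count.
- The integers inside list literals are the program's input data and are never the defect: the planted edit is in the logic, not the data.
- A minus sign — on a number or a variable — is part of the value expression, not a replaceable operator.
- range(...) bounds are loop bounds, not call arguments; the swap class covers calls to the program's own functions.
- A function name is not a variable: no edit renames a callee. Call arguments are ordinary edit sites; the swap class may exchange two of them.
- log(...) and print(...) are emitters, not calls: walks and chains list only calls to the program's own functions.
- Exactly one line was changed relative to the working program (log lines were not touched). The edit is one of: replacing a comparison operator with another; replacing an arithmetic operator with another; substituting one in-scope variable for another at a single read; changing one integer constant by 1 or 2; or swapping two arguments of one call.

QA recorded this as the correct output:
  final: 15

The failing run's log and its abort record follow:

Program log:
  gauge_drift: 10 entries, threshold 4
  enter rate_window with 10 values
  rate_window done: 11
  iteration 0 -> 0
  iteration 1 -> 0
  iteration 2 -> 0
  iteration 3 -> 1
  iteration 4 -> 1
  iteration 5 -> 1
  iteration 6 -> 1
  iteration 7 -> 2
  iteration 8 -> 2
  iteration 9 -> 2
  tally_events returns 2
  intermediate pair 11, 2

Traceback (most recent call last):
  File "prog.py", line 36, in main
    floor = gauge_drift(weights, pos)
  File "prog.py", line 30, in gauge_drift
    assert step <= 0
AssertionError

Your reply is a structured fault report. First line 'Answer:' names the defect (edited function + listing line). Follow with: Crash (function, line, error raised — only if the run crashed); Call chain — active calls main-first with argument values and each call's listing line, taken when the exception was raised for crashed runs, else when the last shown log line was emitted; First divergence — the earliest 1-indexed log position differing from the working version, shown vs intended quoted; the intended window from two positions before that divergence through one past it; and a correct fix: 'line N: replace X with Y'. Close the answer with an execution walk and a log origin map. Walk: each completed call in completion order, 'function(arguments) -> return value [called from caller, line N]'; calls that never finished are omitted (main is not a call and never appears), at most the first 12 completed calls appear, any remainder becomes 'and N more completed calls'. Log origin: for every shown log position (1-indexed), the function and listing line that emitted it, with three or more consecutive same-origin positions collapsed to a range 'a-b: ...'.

Answer: the defect is in gauge_drift at line 30.
Key fact: Only 15 log lines were emitted before the run died; the intended continuation was 'stage result 5'.
Crash: gauge_drift, line 30, AssertionError.
Call chain: main -> gauge_drift([4, 3, 4, 11, 0, 4, 4, 10, -2, 1], 4) (called at line 36).
First divergence: position 16 — after 15 matching lines the faulty run goes silent; intended next line 'stage result 5'.
Intended log window:
  14: tally_events returns 2
  15: intermediate pair 11, 2
  16: stage result 5
Execution walk:
  rate_window([4, 3, 4, 11, 0, 4, 4, 10, -2, 1]) -> 11  [called from gauge_drift, line 27]
  tally_events([4, 3, 4, 11, 0, 4, 4, 10, -2, 1], 4) -> 2  [called from gauge_drift, line 28]
Origin of each log line:
  1: emitted by gauge_drift (line 26)
  2: emitted by rate_window (line 2)
  3: emitted by rate_window (line 7)
  4-13: emitted by tally_events (line 15)
  14: emitted by tally_events (line 16)
  15: emitted by gauge_drift (line 29)
A correct fix: line 30: replace `<=` with `>`.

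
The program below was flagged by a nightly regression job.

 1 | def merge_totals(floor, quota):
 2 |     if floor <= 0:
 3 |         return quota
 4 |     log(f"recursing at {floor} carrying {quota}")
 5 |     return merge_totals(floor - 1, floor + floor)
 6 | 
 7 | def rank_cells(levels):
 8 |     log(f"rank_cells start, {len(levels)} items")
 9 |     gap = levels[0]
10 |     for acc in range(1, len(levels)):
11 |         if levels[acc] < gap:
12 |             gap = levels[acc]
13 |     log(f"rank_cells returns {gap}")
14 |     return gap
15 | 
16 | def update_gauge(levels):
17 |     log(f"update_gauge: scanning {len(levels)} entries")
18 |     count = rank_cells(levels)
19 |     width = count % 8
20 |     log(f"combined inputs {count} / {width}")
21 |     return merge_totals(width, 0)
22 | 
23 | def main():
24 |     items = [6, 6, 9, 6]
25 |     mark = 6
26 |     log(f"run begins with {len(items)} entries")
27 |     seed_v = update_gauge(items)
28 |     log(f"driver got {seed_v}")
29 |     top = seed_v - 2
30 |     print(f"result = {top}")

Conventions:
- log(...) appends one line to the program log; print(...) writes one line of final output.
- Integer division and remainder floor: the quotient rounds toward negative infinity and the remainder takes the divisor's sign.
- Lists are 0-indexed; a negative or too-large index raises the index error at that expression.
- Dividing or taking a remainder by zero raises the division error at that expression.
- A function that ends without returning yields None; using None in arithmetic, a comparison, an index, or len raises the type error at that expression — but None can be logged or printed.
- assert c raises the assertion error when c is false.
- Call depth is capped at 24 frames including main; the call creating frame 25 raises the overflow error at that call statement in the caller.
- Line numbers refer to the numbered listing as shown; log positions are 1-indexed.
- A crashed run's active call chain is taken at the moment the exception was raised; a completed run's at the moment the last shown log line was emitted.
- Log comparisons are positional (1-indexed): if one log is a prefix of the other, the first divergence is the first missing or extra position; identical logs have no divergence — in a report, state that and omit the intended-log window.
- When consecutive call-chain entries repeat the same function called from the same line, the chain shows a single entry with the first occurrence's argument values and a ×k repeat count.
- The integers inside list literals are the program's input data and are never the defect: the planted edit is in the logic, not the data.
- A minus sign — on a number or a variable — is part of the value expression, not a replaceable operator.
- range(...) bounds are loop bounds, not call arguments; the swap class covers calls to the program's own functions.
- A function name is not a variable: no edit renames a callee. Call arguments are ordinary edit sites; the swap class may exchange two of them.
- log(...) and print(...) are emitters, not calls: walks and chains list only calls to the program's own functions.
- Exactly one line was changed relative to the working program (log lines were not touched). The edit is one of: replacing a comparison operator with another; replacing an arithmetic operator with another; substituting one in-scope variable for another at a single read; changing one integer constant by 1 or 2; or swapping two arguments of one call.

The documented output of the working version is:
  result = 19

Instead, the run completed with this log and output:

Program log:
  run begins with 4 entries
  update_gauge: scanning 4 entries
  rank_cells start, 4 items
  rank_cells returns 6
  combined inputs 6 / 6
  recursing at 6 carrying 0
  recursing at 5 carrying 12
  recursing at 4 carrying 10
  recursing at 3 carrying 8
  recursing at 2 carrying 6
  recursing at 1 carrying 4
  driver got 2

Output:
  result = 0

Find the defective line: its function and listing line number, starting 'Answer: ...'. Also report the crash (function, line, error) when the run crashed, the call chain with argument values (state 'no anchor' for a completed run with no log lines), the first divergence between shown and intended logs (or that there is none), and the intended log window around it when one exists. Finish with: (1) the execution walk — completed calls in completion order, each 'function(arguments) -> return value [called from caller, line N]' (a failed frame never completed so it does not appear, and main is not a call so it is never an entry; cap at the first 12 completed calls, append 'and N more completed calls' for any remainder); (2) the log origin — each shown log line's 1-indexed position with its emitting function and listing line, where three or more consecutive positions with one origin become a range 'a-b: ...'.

Answer: the defect is in merge_totals at line 5.
Core observation: The earliest visible damage is log position 7 — 'recursing at 5 carrying 12' rather than the intended 'recursing at 5 carrying 6'.
Call chain: main.
First divergence: at position 7 the run shows 'recursing at 5 carrying 12' where the working version logs 'recursing at 5 carrying 6'.
Intended log window:
  5: combined inputs 6 / 6
  6: recursing at 6 carrying 0
  7: recursing at 5 carrying 6
  8: recursing at 4 carrying 11
Execution walk:
  rank_cells([6, 6, 9, 6]) -> 6  [called from update_gauge, line 18]
  merge_totals(0, 2) -> 2  [called from merge_totals, line 5]
  merge_totals(1, 4) -> 2  [called from merge_totals, line 5]
  merge_totals(2, 6) -> 2  [called from merge_totals, line 5]
  merge_totals(3, 8) -> 2  [called from merge_totals, line 5]
  merge_totals(4, 10) -> 2  [called from merge_totals, line 5]
  merge_totals(5, 12) -> 2  [called from merge_totals, line 5]
  merge_totals(6, 0) -> 2  [called from update_gauge, line 21]
  update_gauge([6, 6, 9, 6]) -> 2  [called from main, line 27]
Origin of each log line:
  1: from main, line 26
  2: from update_gauge, line 17
  3: from rank_cells, line 8
  4: from rank_cells, line 13
  5: from update_gauge, line 20
  6-11: from merge_totals, line 4
  12: from main, line 28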